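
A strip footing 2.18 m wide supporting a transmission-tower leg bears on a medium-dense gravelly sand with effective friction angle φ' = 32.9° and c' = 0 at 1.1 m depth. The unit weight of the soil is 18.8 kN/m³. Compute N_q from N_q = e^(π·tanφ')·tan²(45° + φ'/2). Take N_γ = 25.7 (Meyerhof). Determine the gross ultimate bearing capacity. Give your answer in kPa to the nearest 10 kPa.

tan32.9° = 0.6469, so N_q = e^(π×0.6469)·tan²(61.45°) = 7.632 × 3.378 = 25.78.
Overburden at base level: q = 18.8 × 1.1 = 20.68 kPa.
Surcharge term q·N_q = 20.68 × 25.782 = 533.18 kPa; self-weight term 0.5·γ·B·N_γ = 0.5 × 18.8 × 2.18 × 25.7 = 526.64 kPa.
q_ult = 533.18 + 526.64 = 1059.8 kPa.

q_ult ≈ 1060 kPa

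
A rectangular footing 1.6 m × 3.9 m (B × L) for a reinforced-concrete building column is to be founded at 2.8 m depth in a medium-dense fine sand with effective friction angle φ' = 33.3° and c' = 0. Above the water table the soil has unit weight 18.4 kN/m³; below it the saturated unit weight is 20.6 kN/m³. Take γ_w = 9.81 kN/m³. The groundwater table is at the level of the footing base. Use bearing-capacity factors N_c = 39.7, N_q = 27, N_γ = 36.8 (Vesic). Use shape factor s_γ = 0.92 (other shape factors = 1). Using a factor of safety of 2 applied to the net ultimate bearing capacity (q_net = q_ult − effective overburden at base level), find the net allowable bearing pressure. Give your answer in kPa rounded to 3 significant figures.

q_all(net) ≈ 816 kPa

Overburden at base level: q = 18.4 × 2.8 = 51.52 kPa.
Below the base the soil is submerged, so the ½γBN_γ term uses γ' = 20.6 − 9.81 = 10.79 kN/m³.
Surcharge term q·N_q = 51.52 × 27 = 1391 kPa; self-weight term 0.5·γ·B·N_γ·s_γ = 0.5 × 10.79 × 1.6 × 36.8 × 0.92 = 292.24 kPa.
q_ult = 1391 + 292.24 = 1683.3 kPa.
Net ultimate: q_net = 1683.3 − 51.52 = 1631.8 kPa.
q_all(net) = 1631.8 / 2 = 815.88 kPa.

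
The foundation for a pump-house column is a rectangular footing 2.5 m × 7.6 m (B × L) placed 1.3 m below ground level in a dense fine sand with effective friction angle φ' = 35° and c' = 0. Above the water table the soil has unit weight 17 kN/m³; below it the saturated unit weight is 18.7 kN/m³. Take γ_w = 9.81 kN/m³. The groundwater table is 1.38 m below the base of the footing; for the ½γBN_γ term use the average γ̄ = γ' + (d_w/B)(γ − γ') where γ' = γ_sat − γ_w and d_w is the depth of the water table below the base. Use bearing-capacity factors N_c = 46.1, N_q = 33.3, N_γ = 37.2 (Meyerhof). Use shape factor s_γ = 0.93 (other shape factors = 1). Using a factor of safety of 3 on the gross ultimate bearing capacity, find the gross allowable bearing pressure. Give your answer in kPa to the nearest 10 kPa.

q_all ≈ 440 kPa

q = γ·D_f = 17 × 1.3 = 22.1 kPa.
γ' = 8.89 kN/m³; averaging over the depth B below the base, γ̄ = γ' + (d_w/B)(γ − γ') = 13.367 kN/m³.
q·N_q = 22.1 × 33.3 = 735.93 kPa
0.5·γ·B·N_γ·s_γ = 0.5 × 13.367 × 2.5 × 37.2 × 0.93 = 578.04 kPa
q_ult = 735.93 + 578.04 = 1314 kPa.
q_all = 1314 / 3 = 437.99 kPa.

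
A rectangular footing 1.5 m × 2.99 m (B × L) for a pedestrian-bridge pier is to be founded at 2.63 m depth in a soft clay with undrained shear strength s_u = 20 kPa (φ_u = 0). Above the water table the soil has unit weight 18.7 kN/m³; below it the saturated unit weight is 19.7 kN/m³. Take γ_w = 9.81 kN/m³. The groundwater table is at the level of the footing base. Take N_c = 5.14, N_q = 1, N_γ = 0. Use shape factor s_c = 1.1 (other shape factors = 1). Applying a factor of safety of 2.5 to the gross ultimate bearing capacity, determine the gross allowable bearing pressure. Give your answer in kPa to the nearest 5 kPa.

q_all ≈ 65 kPa

Effective surcharge at the founding depth q = γ·D_f = 18.7 × 2.63 = 49.181 kPa.
q_ult = c·N_c·s_c + q·N_q
     = 20 × 5.14 × 1.1 + 49.181 × 1
     = 113.08 + 49.181 = 162.26 kPa.
q_all = q_ult / FS = 162.26 / 2.5 = 64.904 kPa.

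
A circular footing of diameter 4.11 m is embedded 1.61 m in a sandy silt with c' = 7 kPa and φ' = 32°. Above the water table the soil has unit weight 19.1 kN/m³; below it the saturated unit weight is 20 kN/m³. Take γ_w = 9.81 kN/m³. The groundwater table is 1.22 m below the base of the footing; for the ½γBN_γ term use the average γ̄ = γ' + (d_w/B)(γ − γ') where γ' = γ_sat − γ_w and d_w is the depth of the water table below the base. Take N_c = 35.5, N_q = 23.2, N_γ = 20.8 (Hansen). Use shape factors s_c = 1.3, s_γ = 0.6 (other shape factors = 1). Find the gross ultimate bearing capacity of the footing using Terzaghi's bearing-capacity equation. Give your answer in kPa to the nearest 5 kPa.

q_ult ≈ 1365 kPa

Overburden at base level: q = 19.1 × 1.61 = 30.751 kPa.
The water table is 1.22 m below the base (< B = 4.11 m), so the ½γBN_γ term uses γ̄ = γ' + (d_w/B)(γ − γ') = 10.19 + (1.22/4.11)(19.1 − 10.19) = 12.835 kN/m³.
Cohesion term c·N_c·s_c = 7 × 35.5 × 1.3 = 323.05 kPa; surcharge term q·N_q = 30.751 × 23.2 = 713.42 kPa; self-weight term 0.5·γ·B·N_γ·s_γ = 0.5 × 12.835 × 4.11 × 20.8 × 0.6 = 329.17 kPa.
q_ult = 323.05 + 713.42 + 329.17 = 1365.6 kPa.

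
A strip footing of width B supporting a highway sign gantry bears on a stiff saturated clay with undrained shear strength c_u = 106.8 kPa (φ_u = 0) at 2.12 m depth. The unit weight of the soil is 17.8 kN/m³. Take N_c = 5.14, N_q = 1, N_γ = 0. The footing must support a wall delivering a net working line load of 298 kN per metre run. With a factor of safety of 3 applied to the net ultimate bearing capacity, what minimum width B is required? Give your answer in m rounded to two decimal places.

Effective surcharge at the founding depth q = γ·D_f = 17.8 × 2.12 = 37.736 kPa.
q_ult = c·N_c + q·N_q
     = 106.8 × 5.14 + 37.736 × 1
     = 548.95 + 37.736 = 586.69 kPa.
For φ = 0 the ½γBN_γ term vanishes, so q_ult is independent of B. q_net = 586.69 − 37.736 = 548.95 kPa; q_all(net) = 548.95/3 = 182.98 kPa.
Required width B = w / q_all(net) = 298 / 182.98 = 1.629 m.

B = 1.63 m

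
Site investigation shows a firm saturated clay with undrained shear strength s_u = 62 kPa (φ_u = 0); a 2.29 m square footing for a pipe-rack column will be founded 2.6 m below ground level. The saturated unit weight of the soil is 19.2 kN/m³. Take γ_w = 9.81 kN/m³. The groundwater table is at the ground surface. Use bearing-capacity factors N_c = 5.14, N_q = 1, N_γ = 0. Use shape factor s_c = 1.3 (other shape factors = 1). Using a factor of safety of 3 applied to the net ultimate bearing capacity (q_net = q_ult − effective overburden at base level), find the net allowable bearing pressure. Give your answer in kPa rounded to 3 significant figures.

q_all(net) ≈ 138 kPa

γ' = 19.2 − 9.81 = 9.39 kN/m³ (submerged throughout). q = 9.39 × 2.6 = 24.414 kPa.
c·N_c·s_c = 62 × 5.14 × 1.3 = 414.28 kPa
q·N_q = 24.414 × 1 = 24.414 kPa
q_ult = 414.28 + 24.414 = 438.7 kPa.
Net ultimate: q_net = 438.7 − 24.414 = 414.28 kPa.
q_all(net) = 414.28 / 3 = 138.09 kPa.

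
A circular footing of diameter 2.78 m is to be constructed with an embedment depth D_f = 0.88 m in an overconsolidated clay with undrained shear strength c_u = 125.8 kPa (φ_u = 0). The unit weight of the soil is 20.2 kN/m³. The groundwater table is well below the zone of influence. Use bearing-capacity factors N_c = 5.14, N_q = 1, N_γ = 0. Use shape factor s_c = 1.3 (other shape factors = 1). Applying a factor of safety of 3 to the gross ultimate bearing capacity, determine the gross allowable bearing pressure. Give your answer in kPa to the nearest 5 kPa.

q = γ·D_f = 20.2 × 0.88 = 17.776 kPa.
c·N_c·s_c = 125.8 × 5.14 × 1.3 = 840.6 kPa
q·N_q = 17.776 × 1 = 17.776 kPa
q_ult = 840.6 + 17.776 = 858.37 kPa.
q_all = q_ult / FS = 858.37 / 3 = 286.12 kPa.

q_all ≈ 285 kPa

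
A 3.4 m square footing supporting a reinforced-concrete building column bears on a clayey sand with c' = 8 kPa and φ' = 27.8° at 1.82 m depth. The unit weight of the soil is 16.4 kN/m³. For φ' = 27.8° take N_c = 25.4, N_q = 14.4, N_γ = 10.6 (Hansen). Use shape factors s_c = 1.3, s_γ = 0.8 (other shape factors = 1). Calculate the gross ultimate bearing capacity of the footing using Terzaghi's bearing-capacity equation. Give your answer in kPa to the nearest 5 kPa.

Effective surcharge at the founding depth q = γ·D_f = 16.4 × 1.82 = 29.848 kPa.
q_ult = c·N_c·s_c + q·N_q + 0.5·γ·B·N_γ·s_γ
     = 8 × 25.4 × 1.3 + 29.848 × 14.4 + 0.5 × 16.4 × 3.4 × 10.6 × 0.8
     = 264.16 + 429.81 + 236.42 = 930.39 kPa.

q_ult ≈ 930 kPa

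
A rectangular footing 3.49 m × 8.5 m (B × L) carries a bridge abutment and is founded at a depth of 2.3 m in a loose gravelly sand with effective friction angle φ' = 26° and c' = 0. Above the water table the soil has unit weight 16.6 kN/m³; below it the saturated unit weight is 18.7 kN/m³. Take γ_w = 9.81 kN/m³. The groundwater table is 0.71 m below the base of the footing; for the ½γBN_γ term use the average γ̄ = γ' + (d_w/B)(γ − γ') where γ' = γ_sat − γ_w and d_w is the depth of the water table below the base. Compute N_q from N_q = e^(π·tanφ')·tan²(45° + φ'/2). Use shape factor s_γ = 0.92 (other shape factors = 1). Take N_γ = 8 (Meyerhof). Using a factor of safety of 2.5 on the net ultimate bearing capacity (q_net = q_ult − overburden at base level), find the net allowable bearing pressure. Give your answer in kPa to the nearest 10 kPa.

N_q = e^(π·tan26°)·tan²(58°) = 11.85.
Effective surcharge at the founding depth q = γ·D_f = 16.6 × 2.3 = 38.18 kPa.
With d_w = 0.71 m < B, γ̄ = 8.89 + (0.71/3.49) × (16.6 − 8.89) = 10.459 kN/m³.
q_ult = q·N_q + 0.5·γ·B·N_γ·s_γ
     = 38.18 × 11.854 + 0.5 × 10.459 × 3.49 × 8 × 0.92
     = 452.59 + 134.32 = 586.91 kPa.
q_net = 586.91 − 38.18 = 548.73 kPa.
q_all(net) = 548.73 / 2.5 = 219.49 kPa.

q_all(net) ≈ 220 kPa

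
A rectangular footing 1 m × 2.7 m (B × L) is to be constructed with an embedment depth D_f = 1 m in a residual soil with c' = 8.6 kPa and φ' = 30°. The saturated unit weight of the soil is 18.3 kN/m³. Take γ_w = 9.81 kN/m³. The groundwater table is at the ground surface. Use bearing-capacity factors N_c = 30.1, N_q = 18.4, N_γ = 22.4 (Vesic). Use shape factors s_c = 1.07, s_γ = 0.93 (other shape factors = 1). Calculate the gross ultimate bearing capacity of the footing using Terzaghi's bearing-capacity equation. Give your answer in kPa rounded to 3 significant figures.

Water table at ground surface, so effective unit weight γ' = 18.3 − 9.81 = 8.49 kN/m³ is used throughout; overburden q = 8.49 × 1 = 8.49 kPa; the same γ' applies in the ½γBN_γ term.
Cohesion term c·N_c·s_c = 8.6 × 30.1 × 1.07 = 276.98 kPa; surcharge term q·N_q = 8.49 × 18.4 = 156.22 kPa; self-weight term 0.5·γ·B·N_γ·s_γ = 0.5 × 8.49 × 1 × 22.4 × 0.93 = 88.432 kPa.
q_ult = 276.98 + 156.22 + 88.432 = 521.63 kPa.

q_ult ≈ 522 kPa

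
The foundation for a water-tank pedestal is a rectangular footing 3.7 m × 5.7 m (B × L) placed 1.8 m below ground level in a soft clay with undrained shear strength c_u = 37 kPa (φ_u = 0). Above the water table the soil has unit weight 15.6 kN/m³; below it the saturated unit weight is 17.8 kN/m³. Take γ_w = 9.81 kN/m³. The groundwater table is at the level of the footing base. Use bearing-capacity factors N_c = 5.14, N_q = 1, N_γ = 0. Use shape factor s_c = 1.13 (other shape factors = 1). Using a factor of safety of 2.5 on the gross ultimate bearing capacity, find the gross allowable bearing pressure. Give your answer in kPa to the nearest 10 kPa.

q_all ≈ 100 kPa

q = γ·D_f = 15.6 × 1.8 = 28.08 kPa.
c·N_c·s_c = 37 × 5.14 × 1.13 = 214.9 kPa
q·N_q = 28.08 × 1 = 28.08 kPa
q_ult = 214.9 + 28.08 = 242.98 kPa.
q_all = 242.98 / 2.5 = 97.193 kPa.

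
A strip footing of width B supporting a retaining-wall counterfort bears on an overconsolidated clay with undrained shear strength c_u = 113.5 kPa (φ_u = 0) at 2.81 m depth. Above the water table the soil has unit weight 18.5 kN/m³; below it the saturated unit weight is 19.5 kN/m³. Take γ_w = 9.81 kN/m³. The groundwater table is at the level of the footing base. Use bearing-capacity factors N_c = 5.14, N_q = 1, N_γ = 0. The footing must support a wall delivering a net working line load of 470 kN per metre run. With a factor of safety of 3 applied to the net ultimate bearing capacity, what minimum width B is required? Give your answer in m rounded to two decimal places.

B = 2.42 m

Effective surcharge at the founding depth q = γ·D_f = 18.5 × 2.81 = 51.985 kPa.
q_ult = c·N_c + q·N_q
     = 113.5 × 5.14 + 51.985 × 1
     = 583.39 + 51.985 = 635.38 kPa.
For φ = 0 the ½γBN_γ term vanishes, so q_ult is independent of B. q_net = 635.38 − 51.985 = 583.39 kPa; q_all(net) = 583.39/3 = 194.46 kPa.
Required width B = w / q_all(net) = 470 / 194.46 = 2.417 m.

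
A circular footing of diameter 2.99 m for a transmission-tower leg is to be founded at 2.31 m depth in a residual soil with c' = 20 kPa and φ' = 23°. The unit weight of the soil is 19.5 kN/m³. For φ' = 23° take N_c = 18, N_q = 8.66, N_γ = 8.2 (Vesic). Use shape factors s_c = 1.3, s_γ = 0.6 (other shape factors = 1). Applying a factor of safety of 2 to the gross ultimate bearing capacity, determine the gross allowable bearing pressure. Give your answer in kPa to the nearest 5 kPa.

Overburden at base level: q = 19.5 × 2.31 = 45.045 kPa.
Cohesion term c·N_c·s_c = 20 × 18 × 1.3 = 468 kPa; surcharge term q·N_q = 45.045 × 8.66 = 390.09 kPa; self-weight term 0.5·γ·B·N_γ·s_γ = 0.5 × 19.5 × 2.99 × 8.2 × 0.6 = 143.43 kPa.
q_ult = 468 + 390.09 + 143.43 = 1001.5 kPa.
q_all = q_ult / FS = 1001.5 / 2 = 500.76 kPa.

q_all ≈ 500 kPa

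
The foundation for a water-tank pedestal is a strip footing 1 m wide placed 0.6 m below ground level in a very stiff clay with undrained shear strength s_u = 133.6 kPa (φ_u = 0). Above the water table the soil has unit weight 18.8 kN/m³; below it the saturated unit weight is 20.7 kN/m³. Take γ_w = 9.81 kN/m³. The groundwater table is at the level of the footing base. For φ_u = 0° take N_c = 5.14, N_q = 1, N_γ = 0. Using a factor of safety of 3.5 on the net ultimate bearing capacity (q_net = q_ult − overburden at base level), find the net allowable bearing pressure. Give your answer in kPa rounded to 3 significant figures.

Overburden at base level: q = 18.8 × 0.6 = 11.28 kPa.
Cohesion term c·N_c = 133.6 × 5.14 = 686.7 kPa; surcharge term q·N_q = 11.28 × 1 = 11.28 kPa.
q_ult = 686.7 + 11.28 = 697.98 kPa.
q_net = 697.98 − 11.28 = 686.7 kPa.
q_all(net) = 686.7 / 3.5 = 196.2 kPa.

q_all(net) ≈ 196 kPa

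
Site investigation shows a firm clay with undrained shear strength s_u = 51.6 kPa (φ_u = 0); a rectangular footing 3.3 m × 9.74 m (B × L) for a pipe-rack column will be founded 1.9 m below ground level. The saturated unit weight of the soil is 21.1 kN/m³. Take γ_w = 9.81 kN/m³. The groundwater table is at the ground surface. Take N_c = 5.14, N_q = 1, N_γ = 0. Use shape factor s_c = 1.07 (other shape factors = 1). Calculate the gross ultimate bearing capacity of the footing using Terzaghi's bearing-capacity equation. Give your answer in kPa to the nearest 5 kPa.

q_ult ≈ 305 kPa

γ' = 21.1 − 9.81 = 11.29 kN/m³ (submerged throughout). q = 11.29 × 1.9 = 21.451 kPa.
c·N_c·s_c = 51.6 × 5.14 × 1.07 = 283.79 kPa
q·N_q = 21.451 × 1 = 21.451 kPa
q_ult = 283.79 + 21.451 = 305.24 kPa.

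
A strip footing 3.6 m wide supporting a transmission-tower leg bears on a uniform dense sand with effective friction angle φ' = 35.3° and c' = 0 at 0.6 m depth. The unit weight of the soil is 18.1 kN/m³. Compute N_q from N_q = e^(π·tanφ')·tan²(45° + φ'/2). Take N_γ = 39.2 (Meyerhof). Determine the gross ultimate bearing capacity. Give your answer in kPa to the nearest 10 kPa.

q_ult ≈ 1650 kPa

tan35.3° = 0.708, so N_q = e^(π×0.708)·tan²(62.65°) = 9.248 × 3.738 = 34.57.
Effective surcharge at the founding depth q = γ·D_f = 18.1 × 0.6 = 10.86 kPa.
q_ult = q·N_q + 0.5·γ·B·N_γ
     = 10.86 × 34.565 + 0.5 × 18.1 × 3.6 × 39.2
     = 375.38 + 1277.1 = 1652.5 kPa.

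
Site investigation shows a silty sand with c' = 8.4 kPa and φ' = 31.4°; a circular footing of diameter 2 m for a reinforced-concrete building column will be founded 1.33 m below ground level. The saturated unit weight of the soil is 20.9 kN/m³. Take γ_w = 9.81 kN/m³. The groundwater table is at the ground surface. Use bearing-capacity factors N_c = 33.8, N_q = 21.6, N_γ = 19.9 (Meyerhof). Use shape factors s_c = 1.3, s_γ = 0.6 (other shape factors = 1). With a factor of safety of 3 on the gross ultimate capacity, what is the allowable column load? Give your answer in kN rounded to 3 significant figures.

Water table at ground surface, so effective unit weight γ' = 20.9 − 9.81 = 11.09 kN/m³ is used throughout; overburden q = 11.09 × 1.33 = 14.75 kPa; the same γ' applies in the ½γBN_γ term.
Cohesion term c·N_c·s_c = 8.4 × 33.8 × 1.3 = 369.1 kPa; surcharge term q·N_q = 14.75 × 21.6 = 318.59 kPa; self-weight term 0.5·γ·B·N_γ·s_γ = 0.5 × 11.09 × 2 × 19.9 × 0.6 = 132.41 kPa.
q_ult = 369.1 + 318.59 + 132.41 = 820.1 kPa.
Gross allowable pressure q_all = 820.1 / 3 = 273.37 kPa.
Footing area = 3.1416 m², so allowable column load = 273.37 × 3.1416 = 858.81 kN.

P_all ≈ 859 kN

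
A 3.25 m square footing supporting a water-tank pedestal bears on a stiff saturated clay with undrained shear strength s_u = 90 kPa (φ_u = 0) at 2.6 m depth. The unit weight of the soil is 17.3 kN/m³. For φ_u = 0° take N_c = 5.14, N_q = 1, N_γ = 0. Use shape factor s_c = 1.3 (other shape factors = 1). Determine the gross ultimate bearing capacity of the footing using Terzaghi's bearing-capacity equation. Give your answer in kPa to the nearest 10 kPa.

Overburden at base level: q = 17.3 × 2.6 = 44.98 kPa.
Cohesion term c·N_c·s_c = 90 × 5.14 × 1.3 = 601.38 kPa; surcharge term q·N_q = 44.98 × 1 = 44.98 kPa.
q_ult = 601.38 + 44.98 = 646.36 kPa.

q_ult ≈ 650 kPa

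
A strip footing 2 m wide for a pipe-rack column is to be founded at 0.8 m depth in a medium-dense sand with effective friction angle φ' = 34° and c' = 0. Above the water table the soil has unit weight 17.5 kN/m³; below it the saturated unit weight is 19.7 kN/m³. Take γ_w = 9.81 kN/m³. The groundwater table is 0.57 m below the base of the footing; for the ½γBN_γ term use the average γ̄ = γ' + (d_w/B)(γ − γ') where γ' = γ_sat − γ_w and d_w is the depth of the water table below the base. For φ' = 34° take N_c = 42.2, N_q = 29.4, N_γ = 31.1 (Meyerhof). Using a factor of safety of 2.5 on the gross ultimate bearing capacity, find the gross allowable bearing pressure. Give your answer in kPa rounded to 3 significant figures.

q_all ≈ 315 kPa

q = γ·D_f = 17.5 × 0.8 = 14 kPa.
γ' = 9.89 kN/m³; averaging over the depth B below the base, γ̄ = γ' + (d_w/B)(γ − γ') = 12.059 kN/m³.
q·N_q = 14 × 29.4 = 411.6 kPa
0.5·γ·B·N_γ = 0.5 × 12.059 × 2 × 31.1 = 375.03 kPa
q_ult = 411.6 + 375.03 = 786.63 kPa.
q_all = 786.63 / 2.5 = 314.65 kPa.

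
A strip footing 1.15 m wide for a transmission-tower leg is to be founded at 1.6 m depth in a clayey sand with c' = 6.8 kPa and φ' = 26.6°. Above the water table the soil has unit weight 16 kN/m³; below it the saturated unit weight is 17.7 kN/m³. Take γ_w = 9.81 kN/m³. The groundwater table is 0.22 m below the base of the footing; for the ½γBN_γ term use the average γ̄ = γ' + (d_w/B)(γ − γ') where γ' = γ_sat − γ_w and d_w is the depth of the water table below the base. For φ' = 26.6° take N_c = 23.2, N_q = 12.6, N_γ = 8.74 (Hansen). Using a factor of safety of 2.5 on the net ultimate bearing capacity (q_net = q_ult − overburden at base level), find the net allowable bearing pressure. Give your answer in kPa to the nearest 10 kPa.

q_all(net) ≈ 200 kPa

Overburden at base level: q = 16 × 1.6 = 25.6 kPa.
The water table is 0.22 m below the base (< B = 1.15 m), so the ½γBN_γ term uses γ̄ = γ' + (d_w/B)(γ − γ') = 7.89 + (0.22/1.15)(16 − 7.89) = 9.4415 kN/m³.
Cohesion term c·N_c = 6.8 × 23.2 = 157.76 kPa; surcharge term q·N_q = 25.6 × 12.6 = 322.56 kPa; self-weight term 0.5·γ·B·N_γ = 0.5 × 9.4415 × 1.15 × 8.74 = 47.448 kPa.
q_ult = 157.76 + 322.56 + 47.448 = 527.77 kPa.
q_net = 527.77 − 25.6 = 502.17 kPa.
q_all(net) = 502.17 / 2.5 = 200.87 kPa.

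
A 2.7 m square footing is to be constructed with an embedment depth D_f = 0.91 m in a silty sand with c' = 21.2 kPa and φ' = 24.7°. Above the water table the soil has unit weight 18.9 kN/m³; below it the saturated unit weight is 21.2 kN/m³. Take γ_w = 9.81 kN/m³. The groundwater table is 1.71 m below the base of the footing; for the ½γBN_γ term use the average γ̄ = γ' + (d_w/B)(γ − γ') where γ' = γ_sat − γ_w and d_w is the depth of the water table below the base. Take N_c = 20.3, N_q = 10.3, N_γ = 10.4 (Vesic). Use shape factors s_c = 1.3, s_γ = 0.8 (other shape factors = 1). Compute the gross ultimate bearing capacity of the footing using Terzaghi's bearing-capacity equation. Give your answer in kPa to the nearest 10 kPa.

q = γ·D_f = 18.9 × 0.91 = 17.199 kPa.
γ' = 11.39 kN/m³; averaging over the depth B below the base, γ̄ = γ' + (d_w/B)(γ − γ') = 16.146 kN/m³.
c·N_c·s_c = 21.2 × 20.3 × 1.3 = 559.47 kPa
q·N_q = 17.199 × 10.3 = 177.15 kPa
0.5·γ·B·N_γ·s_γ = 0.5 × 16.146 × 2.7 × 10.4 × 0.8 = 181.36 kPa
q_ult = 559.47 + 177.15 + 181.36 = 917.97 kPa.

q_ult ≈ 920 kPa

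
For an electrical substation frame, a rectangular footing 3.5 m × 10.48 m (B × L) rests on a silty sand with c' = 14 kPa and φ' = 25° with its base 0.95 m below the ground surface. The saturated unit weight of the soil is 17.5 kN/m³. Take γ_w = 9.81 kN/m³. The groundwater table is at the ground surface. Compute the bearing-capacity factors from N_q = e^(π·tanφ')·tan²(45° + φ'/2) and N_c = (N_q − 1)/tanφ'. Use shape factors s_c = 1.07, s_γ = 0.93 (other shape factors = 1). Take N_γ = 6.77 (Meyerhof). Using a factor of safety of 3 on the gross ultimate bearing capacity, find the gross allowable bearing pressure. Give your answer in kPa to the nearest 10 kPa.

N_q = e^(π·tan25°)·tan²(57.5°) = 10.66; N_c = (N_q − 1)/tanφ' = 20.72.
With the water table at the surface the whole profile is submerged: γ' = 17.5 − 9.81 = 7.69 kN/m³, so q = γ'·D_f = 7.3055 kPa; the same γ' applies in the ½γBN_γ term.
q_ult = c·N_c·s_c + q·N_q + 0.5·γ·B·N_γ·s_γ
     = 14 × 20.721 × 1.07 + 7.3055 × 10.662 + 0.5 × 7.69 × 3.5 × 6.77 × 0.93
     = 310.39 + 77.892 + 84.73 = 473.02 kPa.
q_all = 473.02 / 3 = 157.67 kPa.

q_all ≈ 160 kPa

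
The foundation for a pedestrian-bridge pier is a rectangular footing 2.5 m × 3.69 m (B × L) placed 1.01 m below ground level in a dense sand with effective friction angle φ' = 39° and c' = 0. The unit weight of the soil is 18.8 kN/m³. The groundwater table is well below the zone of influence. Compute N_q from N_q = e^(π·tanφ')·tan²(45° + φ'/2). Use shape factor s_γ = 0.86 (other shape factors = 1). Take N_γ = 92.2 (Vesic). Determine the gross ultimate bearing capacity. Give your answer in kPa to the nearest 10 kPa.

tan39° = 0.8098, so N_q = e^(π×0.8098)·tan²(64.5°) = 12.731 × 4.395 = 55.96.
Overburden at base level: q = 18.8 × 1.01 = 18.988 kPa.
Surcharge term q·N_q = 18.988 × 55.957 = 1062.5 kPa; self-weight term 0.5·γ·B·N_γ·s_γ = 0.5 × 18.8 × 2.5 × 92.2 × 0.86 = 1863.4 kPa.
q_ult = 1062.5 + 1863.4 = 2925.9 kPa.

q_ult ≈ 2930 kPa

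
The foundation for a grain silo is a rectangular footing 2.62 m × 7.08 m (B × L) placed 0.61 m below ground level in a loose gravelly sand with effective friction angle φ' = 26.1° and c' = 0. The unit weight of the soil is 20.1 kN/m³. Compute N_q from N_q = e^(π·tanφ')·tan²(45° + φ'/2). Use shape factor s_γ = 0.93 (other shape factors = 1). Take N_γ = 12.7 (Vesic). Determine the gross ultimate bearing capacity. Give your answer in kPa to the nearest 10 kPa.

q_ult ≈ 460 kPa

tan26.1° = 0.4899, so N_q = e^(π×0.4899)·tan²(58.05°) = 4.66 × 2.571 = 11.98.
Overburden at base level: q = 20.1 × 0.61 = 12.261 kPa.
Surcharge term q·N_q = 12.261 × 11.981 = 146.9 kPa; self-weight term 0.5·γ·B·N_γ·s_γ = 0.5 × 20.1 × 2.62 × 12.7 × 0.93 = 311 kPa.
q_ult = 146.9 + 311 = 457.9 kPa.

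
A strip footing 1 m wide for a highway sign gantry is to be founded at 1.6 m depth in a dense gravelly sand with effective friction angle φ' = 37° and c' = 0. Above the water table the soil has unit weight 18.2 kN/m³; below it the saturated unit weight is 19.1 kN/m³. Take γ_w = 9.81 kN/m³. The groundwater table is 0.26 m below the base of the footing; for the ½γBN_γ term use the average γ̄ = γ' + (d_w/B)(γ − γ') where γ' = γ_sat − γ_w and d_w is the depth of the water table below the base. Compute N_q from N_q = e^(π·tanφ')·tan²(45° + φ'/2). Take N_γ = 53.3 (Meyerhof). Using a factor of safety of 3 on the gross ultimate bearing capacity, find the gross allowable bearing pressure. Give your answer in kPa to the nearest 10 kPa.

q_all ≈ 520 kPa

N_q = e^(π·tan37°)·tan²(63.5°) = 42.92.
Effective surcharge at the founding depth q = γ·D_f = 18.2 × 1.6 = 29.12 kPa.
With d_w = 0.26 m < B, γ̄ = 9.29 + (0.26/1) × (18.2 − 9.29) = 11.607 kN/m³.
q_ult = q·N_q + 0.5·γ·B·N_γ
     = 29.12 × 42.92 + 0.5 × 11.607 × 1 × 53.3
     = 1249.8 + 309.32 = 1559.1 kPa.
q_all = 1559.1 / 3 = 519.71 kPa.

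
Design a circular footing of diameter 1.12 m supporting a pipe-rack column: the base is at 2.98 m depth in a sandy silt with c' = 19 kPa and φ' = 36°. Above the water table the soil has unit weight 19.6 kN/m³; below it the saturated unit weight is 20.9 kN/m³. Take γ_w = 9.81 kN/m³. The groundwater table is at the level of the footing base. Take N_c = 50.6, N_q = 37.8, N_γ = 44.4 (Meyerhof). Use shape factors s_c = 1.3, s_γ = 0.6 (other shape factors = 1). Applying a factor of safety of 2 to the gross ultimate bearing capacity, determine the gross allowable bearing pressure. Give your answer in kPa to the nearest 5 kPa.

Effective surcharge at the founding depth q = γ·D_f = 19.6 × 2.98 = 58.408 kPa.
The water table coincides with the base, so in the self-weight term γ → γ' = 11.09 kN/m³.
q_ult = c·N_c·s_c + q·N_q + 0.5·γ·B·N_γ·s_γ
     = 19 × 50.6 × 1.3 + 58.408 × 37.8 + 0.5 × 11.09 × 1.12 × 44.4 × 0.6
     = 1249.8 + 2207.8 + 165.45 = 3623.1 kPa.
q_all = q_ult / FS = 3623.1 / 2 = 1811.5 kPa.

q_all ≈ 1810 kPa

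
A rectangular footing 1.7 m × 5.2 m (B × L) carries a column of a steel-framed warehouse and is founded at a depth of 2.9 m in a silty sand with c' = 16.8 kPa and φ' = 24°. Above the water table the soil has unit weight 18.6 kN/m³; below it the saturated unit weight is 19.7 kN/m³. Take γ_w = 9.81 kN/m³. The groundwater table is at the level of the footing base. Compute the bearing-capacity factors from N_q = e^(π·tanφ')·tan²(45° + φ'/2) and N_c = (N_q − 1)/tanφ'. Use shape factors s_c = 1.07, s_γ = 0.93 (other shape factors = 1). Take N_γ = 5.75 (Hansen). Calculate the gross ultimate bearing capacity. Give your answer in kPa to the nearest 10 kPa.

tan24° = 0.4452, so N_q = e^(π×0.4452)·tan²(57°) = 4.05 × 2.371 = 9.6.
N_c = (9.6 − 1)/tan24° = 19.32.
q = γ·D_f = 18.6 × 2.9 = 53.94 kPa.
For the ½γBN_γ term take γ' = 19.7 − 9.81 = 9.89 kN/m³ (soil below base is submerged).
c·N_c·s_c = 16.8 × 19.324 × 1.07 = 347.36 kPa
q·N_q = 53.94 × 9.6034 = 518.01 kPa
0.5·γ·B·N_γ·s_γ = 0.5 × 9.89 × 1.7 × 5.75 × 0.93 = 44.954 kPa
q_ult = 347.36 + 518.01 + 44.954 = 910.32 kPa.

q_ult ≈ 910 kPa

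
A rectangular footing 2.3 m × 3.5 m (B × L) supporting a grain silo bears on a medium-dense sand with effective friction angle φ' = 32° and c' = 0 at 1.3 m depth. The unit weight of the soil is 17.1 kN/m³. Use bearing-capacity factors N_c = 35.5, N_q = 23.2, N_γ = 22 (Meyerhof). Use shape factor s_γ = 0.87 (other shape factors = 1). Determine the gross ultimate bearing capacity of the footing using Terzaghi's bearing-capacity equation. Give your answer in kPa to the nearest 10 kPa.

q_ult ≈ 890 kPa

Overburden at base level: q = 17.1 × 1.3 = 22.23 kPa.
Surcharge term q·N_q = 22.23 × 23.2 = 515.74 kPa; self-weight term 0.5·γ·B·N_γ·s_γ = 0.5 × 17.1 × 2.3 × 22 × 0.87 = 376.39 kPa.
q_ult = 515.74 + 376.39 = 892.12 kPa.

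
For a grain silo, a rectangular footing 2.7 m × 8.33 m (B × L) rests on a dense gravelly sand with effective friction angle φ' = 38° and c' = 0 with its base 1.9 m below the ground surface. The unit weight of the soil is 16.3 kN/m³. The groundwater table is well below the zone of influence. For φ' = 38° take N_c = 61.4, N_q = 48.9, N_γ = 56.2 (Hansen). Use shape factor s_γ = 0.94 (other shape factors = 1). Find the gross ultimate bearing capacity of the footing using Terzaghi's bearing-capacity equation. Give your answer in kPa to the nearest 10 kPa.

Overburden at base level: q = 16.3 × 1.9 = 30.97 kPa.
Surcharge term q·N_q = 30.97 × 48.9 = 1514.4 kPa; self-weight term 0.5·γ·B·N_γ·s_γ = 0.5 × 16.3 × 2.7 × 56.2 × 0.94 = 1162.5 kPa.
q_ult = 1514.4 + 1162.5 = 2676.9 kPa.

q_ult ≈ 2680 kPa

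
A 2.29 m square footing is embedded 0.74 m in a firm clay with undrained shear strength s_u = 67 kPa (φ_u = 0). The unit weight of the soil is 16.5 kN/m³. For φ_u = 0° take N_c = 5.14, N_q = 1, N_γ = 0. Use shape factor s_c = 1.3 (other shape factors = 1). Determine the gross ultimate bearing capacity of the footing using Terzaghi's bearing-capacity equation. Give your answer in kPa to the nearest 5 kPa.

Overburden at base level: q = 16.5 × 0.74 = 12.21 kPa.
Cohesion term c·N_c·s_c = 67 × 5.14 × 1.3 = 447.69 kPa; surcharge term q·N_q = 12.21 × 1 = 12.21 kPa.
q_ult = 447.69 + 12.21 = 459.9 kPa.

q_ult ≈ 460 kPa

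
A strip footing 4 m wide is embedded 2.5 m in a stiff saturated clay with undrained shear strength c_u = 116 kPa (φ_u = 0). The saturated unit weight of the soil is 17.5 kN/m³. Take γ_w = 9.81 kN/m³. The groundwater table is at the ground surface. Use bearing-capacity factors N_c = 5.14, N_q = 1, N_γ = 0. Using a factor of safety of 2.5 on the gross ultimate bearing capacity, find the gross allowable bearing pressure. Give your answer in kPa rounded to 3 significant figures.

Water table at ground surface, so effective unit weight γ' = 17.5 − 9.81 = 7.69 kN/m³ is used throughout; overburden q = 7.69 × 2.5 = 19.225 kPa.
Cohesion term c·N_c = 116 × 5.14 = 596.24 kPa; surcharge term q·N_q = 19.225 × 1 = 19.225 kPa.
q_ult = 596.24 + 19.225 = 615.47 kPa.
q_all = 615.47 / 2.5 = 246.19 kPa.

q_all ≈ 246 kPa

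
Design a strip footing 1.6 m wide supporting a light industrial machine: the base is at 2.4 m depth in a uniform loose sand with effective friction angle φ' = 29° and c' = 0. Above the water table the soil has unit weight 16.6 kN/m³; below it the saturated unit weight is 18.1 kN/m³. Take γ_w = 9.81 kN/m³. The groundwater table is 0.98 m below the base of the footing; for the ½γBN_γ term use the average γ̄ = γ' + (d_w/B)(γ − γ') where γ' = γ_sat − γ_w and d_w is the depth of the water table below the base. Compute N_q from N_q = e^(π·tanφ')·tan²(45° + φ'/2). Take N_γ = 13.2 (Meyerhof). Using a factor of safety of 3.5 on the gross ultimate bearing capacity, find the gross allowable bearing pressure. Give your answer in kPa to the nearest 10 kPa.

q_all ≈ 230 kPa

N_q = e^(π·tan29°)·tan²(59.5°) = 16.44.
q = γ·D_f = 16.6 × 2.4 = 39.84 kPa.
γ' = 8.29 kN/m³; averaging over the depth B below the base, γ̄ = γ' + (d_w/B)(γ − γ') = 13.38 kN/m³.
q·N_q = 39.84 × 16.443 = 655.1 kPa
0.5·γ·B·N_γ = 0.5 × 13.38 × 1.6 × 13.2 = 141.29 kPa
q_ult = 655.1 + 141.29 = 796.39 kPa.
q_all = 796.39 / 3.5 = 227.54 kPa.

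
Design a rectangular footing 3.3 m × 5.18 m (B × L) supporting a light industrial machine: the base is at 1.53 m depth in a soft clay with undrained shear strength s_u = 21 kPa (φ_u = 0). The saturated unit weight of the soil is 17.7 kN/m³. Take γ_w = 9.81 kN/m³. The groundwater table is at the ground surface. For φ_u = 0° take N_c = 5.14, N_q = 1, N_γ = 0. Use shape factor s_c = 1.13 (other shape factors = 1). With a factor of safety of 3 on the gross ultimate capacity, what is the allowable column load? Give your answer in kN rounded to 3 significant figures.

P_all ≈ 764 kN

Water table at ground surface, so effective unit weight γ' = 17.7 − 9.81 = 7.89 kN/m³ is used throughout; overburden q = 7.89 × 1.53 = 12.072 kPa.
Cohesion term c·N_c·s_c = 21 × 5.14 × 1.13 = 121.97 kPa; surcharge term q·N_q = 12.072 × 1 = 12.072 kPa.
q_ult = 121.97 + 12.072 = 134.04 kPa.
Gross allowable pressure q_all = 134.04 / 3 = 44.681 kPa.
Footing area = 17.094 m², so allowable column load = 44.681 × 17.094 = 763.78 kN.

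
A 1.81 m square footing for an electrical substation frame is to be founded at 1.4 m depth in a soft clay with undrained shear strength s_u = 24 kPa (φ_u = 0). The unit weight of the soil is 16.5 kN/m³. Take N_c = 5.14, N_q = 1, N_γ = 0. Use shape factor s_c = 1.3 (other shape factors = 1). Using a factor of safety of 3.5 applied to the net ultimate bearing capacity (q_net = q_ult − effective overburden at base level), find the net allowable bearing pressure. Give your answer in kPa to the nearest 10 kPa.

q_all(net) ≈ 50 kPa

q = γ·D_f = 16.5 × 1.4 = 23.1 kPa.
c·N_c·s_c = 24 × 5.14 × 1.3 = 160.37 kPa
q·N_q = 23.1 × 1 = 23.1 kPa
q_ult = 160.37 + 23.1 = 183.47 kPa.
Net ultimate: q_net = 183.47 − 23.1 = 160.37 kPa.
q_all(net) = 160.37 / 3.5 = 45.819 kPa.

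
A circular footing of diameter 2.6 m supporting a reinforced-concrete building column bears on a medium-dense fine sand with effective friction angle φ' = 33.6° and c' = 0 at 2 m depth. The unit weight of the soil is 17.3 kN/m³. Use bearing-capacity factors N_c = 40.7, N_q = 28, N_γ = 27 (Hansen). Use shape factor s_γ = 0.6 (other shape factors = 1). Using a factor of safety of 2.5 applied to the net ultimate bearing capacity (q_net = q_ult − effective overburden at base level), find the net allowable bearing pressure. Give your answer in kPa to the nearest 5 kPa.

q = γ·D_f = 17.3 × 2 = 34.6 kPa.
q·N_q = 34.6 × 28 = 968.8 kPa
0.5·γ·B·N_γ·s_γ = 0.5 × 17.3 × 2.6 × 27 × 0.6 = 364.34 kPa
q_ult = 968.8 + 364.34 = 1333.1 kPa.
Net ultimate: q_net = 1333.1 − 34.6 = 1298.5 kPa.
q_all(net) = 1298.5 / 2.5 = 519.42 kPa.

q_all(net) ≈ 520 kPa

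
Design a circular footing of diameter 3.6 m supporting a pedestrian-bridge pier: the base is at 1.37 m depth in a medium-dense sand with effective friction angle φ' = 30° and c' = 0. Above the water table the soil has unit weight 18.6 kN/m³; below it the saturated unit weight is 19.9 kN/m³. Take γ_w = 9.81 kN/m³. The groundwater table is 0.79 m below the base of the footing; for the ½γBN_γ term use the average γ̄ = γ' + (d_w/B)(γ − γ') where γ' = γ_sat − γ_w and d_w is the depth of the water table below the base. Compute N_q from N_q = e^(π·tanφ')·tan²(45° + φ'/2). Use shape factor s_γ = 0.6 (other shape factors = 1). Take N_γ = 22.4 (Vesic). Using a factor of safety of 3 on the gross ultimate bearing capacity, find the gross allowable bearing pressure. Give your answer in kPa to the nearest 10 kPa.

q_all ≈ 250 kPa

N_q = e^(π·tan30°)·tan²(60°) = 18.4.
Overburden at base level: q = 18.6 × 1.37 = 25.482 kPa.
The water table is 0.79 m below the base (< B = 3.6 m), so the ½γBN_γ term uses γ̄ = γ' + (d_w/B)(γ − γ') = 10.09 + (0.79/3.6)(18.6 − 10.09) = 11.957 kN/m³.
Surcharge term q·N_q = 25.482 × 18.401 = 468.9 kPa; self-weight term 0.5·γ·B·N_γ·s_γ = 0.5 × 11.957 × 3.6 × 22.4 × 0.6 = 289.28 kPa.
q_ult = 468.9 + 289.28 = 758.17 kPa.
q_all = 758.17 / 3 = 252.72 kPa.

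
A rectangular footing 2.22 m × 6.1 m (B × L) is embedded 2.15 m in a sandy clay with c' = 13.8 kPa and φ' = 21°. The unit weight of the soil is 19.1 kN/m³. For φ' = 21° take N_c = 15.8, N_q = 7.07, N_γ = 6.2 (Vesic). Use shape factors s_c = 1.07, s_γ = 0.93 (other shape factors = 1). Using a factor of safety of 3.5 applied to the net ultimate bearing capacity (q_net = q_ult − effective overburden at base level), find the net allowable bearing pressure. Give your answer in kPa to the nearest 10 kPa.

Overburden at base level: q = 19.1 × 2.15 = 41.065 kPa.
Cohesion term c·N_c·s_c = 13.8 × 15.8 × 1.07 = 233.3 kPa; surcharge term q·N_q = 41.065 × 7.07 = 290.33 kPa; self-weight term 0.5·γ·B·N_γ·s_γ = 0.5 × 19.1 × 2.22 × 6.2 × 0.93 = 122.24 kPa.
q_ult = 233.3 + 290.33 + 122.24 = 645.88 kPa.
Net ultimate: q_net = 645.88 − 41.065 = 604.81 kPa.
q_all(net) = 604.81 / 3.5 = 172.8 kPa.

q_all(net) ≈ 170 kPa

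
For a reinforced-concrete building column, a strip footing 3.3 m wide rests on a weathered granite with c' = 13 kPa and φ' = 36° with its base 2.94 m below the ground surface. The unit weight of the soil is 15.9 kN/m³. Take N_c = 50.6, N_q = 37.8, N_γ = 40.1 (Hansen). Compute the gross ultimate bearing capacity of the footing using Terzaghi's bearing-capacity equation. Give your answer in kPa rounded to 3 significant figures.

Overburden at base level: q = 15.9 × 2.94 = 46.746 kPa.
Cohesion term c·N_c = 13 × 50.6 = 657.8 kPa; surcharge term q·N_q = 46.746 × 37.8 = 1767 kPa; self-weight term 0.5·γ·B·N_γ = 0.5 × 15.9 × 3.3 × 40.1 = 1052 kPa.
q_ult = 657.8 + 1767 + 1052 = 3476.8 kPa.

q_ult ≈ 3480 kPa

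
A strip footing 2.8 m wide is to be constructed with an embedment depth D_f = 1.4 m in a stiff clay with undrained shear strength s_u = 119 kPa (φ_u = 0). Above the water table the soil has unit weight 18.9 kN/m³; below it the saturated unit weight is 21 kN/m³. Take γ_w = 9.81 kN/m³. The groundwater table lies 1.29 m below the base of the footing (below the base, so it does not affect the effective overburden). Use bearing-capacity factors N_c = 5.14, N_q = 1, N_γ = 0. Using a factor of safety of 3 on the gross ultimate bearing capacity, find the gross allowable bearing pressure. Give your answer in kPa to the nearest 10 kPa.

q_all ≈ 210 kPa

q = γ·D_f = 18.9 × 1.4 = 26.46 kPa.
c·N_c = 119 × 5.14 = 611.66 kPa
q·N_q = 26.46 × 1 = 26.46 kPa
q_ult = 611.66 + 26.46 = 638.12 kPa.
q_all = 638.12 / 3 = 212.71 kPa.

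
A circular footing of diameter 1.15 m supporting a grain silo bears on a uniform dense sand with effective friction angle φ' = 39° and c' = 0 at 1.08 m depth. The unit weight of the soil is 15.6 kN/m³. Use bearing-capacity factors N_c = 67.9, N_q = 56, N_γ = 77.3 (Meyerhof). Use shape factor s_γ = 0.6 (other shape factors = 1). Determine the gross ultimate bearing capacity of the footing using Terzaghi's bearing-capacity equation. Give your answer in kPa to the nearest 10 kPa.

q_ult ≈ 1360 kPa

Effective surcharge at the founding depth q = γ·D_f = 15.6 × 1.08 = 16.848 kPa.
q_ult = q·N_q + 0.5·γ·B·N_γ·s_γ
     = 16.848 × 56 + 0.5 × 15.6 × 1.15 × 77.3 × 0.6
     = 943.49 + 416.03 = 1359.5 kPa.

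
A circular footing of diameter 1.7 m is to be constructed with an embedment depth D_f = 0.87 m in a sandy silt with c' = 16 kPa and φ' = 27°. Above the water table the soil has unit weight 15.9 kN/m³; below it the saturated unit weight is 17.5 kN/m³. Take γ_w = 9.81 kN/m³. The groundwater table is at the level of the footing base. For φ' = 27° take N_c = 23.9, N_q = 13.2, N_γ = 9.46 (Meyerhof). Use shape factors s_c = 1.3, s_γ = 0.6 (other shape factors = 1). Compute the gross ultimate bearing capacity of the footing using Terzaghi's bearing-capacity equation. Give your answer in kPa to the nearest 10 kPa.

Effective surcharge at the founding depth q = γ·D_f = 15.9 × 0.87 = 13.833 kPa.
The water table coincides with the base, so in the self-weight term γ → γ' = 7.69 kN/m³.
q_ult = c·N_c·s_c + q·N_q + 0.5·γ·B·N_γ·s_γ
     = 16 × 23.9 × 1.3 + 13.833 × 13.2 + 0.5 × 7.69 × 1.7 × 9.46 × 0.6
     = 497.12 + 182.6 + 37.101 = 716.82 kPa.

q_ult ≈ 720 kPa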